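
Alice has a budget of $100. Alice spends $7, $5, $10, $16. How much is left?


Add up expenses:
$7 + $5 + $10 + $16 = $38
Subtract from budget:
$100 - $38 = $62

$62


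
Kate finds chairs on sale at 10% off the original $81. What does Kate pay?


Calculate the discount amount:
10% of $81 = $8.10
Subtract from original:
$81 - $8.10 = $72.90

$72.90


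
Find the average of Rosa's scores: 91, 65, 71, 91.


Add the scores:
91 + 65 + 71 + 91 = 318
Divide by the number of tests:
318 / 4 = 79.5

79.5


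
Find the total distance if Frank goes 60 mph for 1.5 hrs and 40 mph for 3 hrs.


Leg 1 distance:
60 x 1.5 = 90 miles
Leg 2 distance:
40 x 3 = 120 miles
Total distance:
90 + 120 = 210 miles

210 miles


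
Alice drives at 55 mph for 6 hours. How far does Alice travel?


Use the formula: distance = speed x time
Speed = 55 mph, Time = 6 hours
55 x 6 = 330 miles

330 miles


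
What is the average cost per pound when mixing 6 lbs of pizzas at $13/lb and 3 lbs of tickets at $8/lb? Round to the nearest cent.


Cost of pizzas:
6 x $13 = $78
Cost of tickets:
3 x $8 = $24
Total cost: $78 + $24 = $102
Total weight: 9 lbs
Average: $102 / 9 = $11.3333... ≈ $11.33/lb

$11.33/lb


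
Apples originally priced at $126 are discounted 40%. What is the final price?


Calculate the discount amount:
40% of $126 = $50.40
Subtract from original:
$126 - $50.40 = $75.60

$75.60


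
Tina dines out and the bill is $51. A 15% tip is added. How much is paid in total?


Calculate the tip:
15% of $51 = $7.65
Add tip to meal cost:
$51 + $7.65 = $58.65

$58.65


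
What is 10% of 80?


Convert percentage to decimal:
10% = 0.1
Multiply:
80 x 0.1 = 8

8


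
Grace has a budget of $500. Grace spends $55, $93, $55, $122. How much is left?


Add up expenses:
$55 + $93 + $55 + $122 = $325
Subtract from budget:
$500 - $325 = $175

$175


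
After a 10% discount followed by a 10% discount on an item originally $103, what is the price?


First discount:
10% of $103 = $10.30
Price after first discount:
$103 - $10.30 = $92.70
Second discount:
10% of $92.70 = $9.27
Final price:
$92.70 - $9.27 = $83.43

$83.43


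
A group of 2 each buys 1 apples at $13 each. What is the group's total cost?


Cost per person:
1 x $13 = $13
Group total:
2 x $13 = $26

$26


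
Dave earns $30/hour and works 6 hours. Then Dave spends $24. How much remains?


Calculate earnings:
6 x $30 = $180
Subtract spending:
$180 - $24 = $156

$156


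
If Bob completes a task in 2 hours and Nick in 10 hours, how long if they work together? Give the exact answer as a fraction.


Bob's rate: 1/2 of the job per hour
Nick's rate: 1/10 of the job per hour
Combined rate: 1/2 + 1/10 = 3/5 per hour
Time = 1 / (3/5) = 5/3 hours (≈ 1.67 hours)

5/3 hours


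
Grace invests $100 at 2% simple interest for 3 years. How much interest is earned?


Use the formula I = P x R x T / 100
P x R x T = 100 x 2 x 3 = 600
I = 600 / 100 = $6

$6


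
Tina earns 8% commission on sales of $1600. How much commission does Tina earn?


Convert rate to decimal:
8% = 0.08
Multiply by sales:
$1600 x 0.08 = $128

$128


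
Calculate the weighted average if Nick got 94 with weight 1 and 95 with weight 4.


Weighted sum:
1 x 94 + 4 x 95 = 474
Total weight:
1 + 4 = 5
Weighted average:
474 / 5 = 94.8

94.8


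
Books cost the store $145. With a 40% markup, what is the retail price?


Calculate the markup amount:
40% of $145 = $58
Add to cost:
$145 + $58 = $203

$203


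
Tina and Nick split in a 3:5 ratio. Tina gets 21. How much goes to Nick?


Find the multiplier:
21 / 3 = 7
Apply to Nick's share:
5 x 7 = 35

35


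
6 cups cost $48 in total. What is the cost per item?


Total cost: $48
Number of items: 6
Unit price: $48 / 6 = $8

$8


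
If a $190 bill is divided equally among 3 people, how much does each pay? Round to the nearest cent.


Total bill: $190
Number of people: 3
Each pays: $190 / 3 = $63.3333... ≈ $63.33

$63.33


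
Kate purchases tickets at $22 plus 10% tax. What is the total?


Calculate the tax:
10% of $22 = $2.20
Add tax to price:
$22 + $2.20 = $24.20

$24.20


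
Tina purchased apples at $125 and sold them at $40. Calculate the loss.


Selling price = $40
Cost price = $125
Loss = cost price - selling price:
Loss = $125 - $40 = $85

$85


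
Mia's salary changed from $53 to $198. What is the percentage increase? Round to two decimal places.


Find the absolute change:
|198 - 53| = 145
Divide by original and multiply by 100:
145 / 53 x 100 = 273.5849...% ≈ 273.58%

273.58%


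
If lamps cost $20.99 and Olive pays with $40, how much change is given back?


Start with the amount paid:
$40
Subtract the price:
$40 - $20.99 = $19.01

$19.01


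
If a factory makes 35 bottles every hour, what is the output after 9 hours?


Production rate: 35 bottles per hour
Time: 9 hours
Total: 35 x 9 = 315 bottles

315 bottles


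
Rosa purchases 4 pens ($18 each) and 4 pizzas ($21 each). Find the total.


Cost of pens:
4 x $18 = $72
Cost of pizzas:
4 x $21 = $84
Add both:
$72 + $84 = $156

$156


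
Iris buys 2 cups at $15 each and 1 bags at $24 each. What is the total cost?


Cost of cups:
2 x $15 = $30
Cost of bags:
1 x $24 = $24
Add both:
$30 + $24 = $54

$54


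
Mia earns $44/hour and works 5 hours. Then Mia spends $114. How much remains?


Calculate earnings:
5 x $44 = $220
Subtract spending:
$220 - $114 = $106

$106


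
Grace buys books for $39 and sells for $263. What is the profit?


Selling price = $263
Cost price = $39
Profit = selling price - cost price:
Profit = $263 - $39 = $224

$224


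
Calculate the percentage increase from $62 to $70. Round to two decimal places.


Find the absolute change:
|70 - 62| = 8
Divide by original and multiply by 100:
8 / 62 x 100 = 12.9032...% ≈ 12.9%

12.9%


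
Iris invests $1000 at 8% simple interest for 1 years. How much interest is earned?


Use the formula I = P x R x T / 100
P x R x T = 1000 x 8 x 1 = 8000
I = 8000 / 100 = $80

$80


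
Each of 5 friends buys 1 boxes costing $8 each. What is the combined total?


Cost per person:
1 x $8 = $8
Group total:
5 x $8 = $40

$40


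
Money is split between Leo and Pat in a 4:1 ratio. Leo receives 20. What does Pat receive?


Find the multiplier:
20 / 4 = 5
Apply to Pat's share:
1 x 5 = 5

5


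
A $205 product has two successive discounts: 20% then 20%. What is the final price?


First discount:
20% of $205 = $41
Price after first discount:
$205 - $41 = $164
Second discount:
20% of $164 = $32.80
Final price:
$164 - $32.80 = $131.20

$131.20


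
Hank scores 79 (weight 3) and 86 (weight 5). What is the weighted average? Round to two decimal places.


Weighted sum:
3 x 79 + 5 x 86 = 667
Total weight:
3 + 5 = 8
Weighted average:
667 / 8 = 83.375 ≈ 83.38

83.38


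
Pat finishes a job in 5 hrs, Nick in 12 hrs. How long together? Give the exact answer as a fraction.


Pat's rate: 1/5 of the job per hour
Nick's rate: 1/12 of the job per hour
Combined rate: 1/5 + 1/12 = 17/60 per hour
Time = 1 / (17/60) = 60/17 hours (≈ 3.53 hours)

60/17 hours


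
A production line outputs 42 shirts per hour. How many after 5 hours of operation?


Production rate: 42 shirts per hour
Time: 5 hours
Total: 42 x 5 = 210 shirts

210 shirts


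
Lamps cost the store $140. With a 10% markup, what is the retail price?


Calculate the markup amount:
10% of $140 = $14
Add to cost:
$140 + $14 = $154

$154


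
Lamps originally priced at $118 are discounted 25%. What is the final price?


Calculate the discount amount:
25% of $118 = $29.50
Subtract from original:
$118 - $29.50 = $88.50

$88.50


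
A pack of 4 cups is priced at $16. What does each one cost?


Total cost: $16
Number of items: 4
Unit price: $16 / 4 = $4

$4


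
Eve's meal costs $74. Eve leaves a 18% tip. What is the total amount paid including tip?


Calculate the tip:
18% of $74 = $13.32
Add tip to meal cost:
$74 + $13.32 = $87.32

$87.32


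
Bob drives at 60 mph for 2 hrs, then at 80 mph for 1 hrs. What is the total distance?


Leg 1 distance:
60 x 2 = 120 miles
Leg 2 distance:
80 x 1 = 80 miles
Total distance:
120 + 80 = 200 miles

200 miles


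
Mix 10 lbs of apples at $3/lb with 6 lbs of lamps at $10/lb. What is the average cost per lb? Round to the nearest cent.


Cost of apples:
10 x $3 = $30
Cost of lamps:
6 x $10 = $60
Total cost: $30 + $60 = $90
Total weight: 16 lbs
Average: $90 / 16 = $5.625 ≈ $5.63/lb

$5.63/lb


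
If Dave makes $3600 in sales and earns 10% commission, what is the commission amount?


Convert rate to decimal:
10% = 0.1
Multiply by sales:
$3600 x 0.1 = $360

$360


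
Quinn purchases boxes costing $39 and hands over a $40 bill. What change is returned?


Start with the amount paid:
$40
Subtract the price:
$40 - $39 = $1

$1


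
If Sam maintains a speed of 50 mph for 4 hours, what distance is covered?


Use the formula: distance = speed x time
Speed = 50 mph, Time = 4 hours
50 x 4 = 200 miles

200 miles


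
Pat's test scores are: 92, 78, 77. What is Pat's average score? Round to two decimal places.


Add the scores:
92 + 78 + 77 = 247
Divide by the number of tests:
247 / 3 = 82.3333... ≈ 82.33

82.33


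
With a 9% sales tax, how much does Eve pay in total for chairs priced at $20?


Calculate the tax:
9% of $20 = $1.80
Add tax to price:
$20 + $1.80 = $21.80

$21.80


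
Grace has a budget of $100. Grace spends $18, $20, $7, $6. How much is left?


Add up expenses:
$18 + $20 + $7 + $6 = $51
Subtract from budget:
$100 - $51 = $49

$49


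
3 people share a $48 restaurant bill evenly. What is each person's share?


Total bill: $48
Number of people: 3
Each pays: $48 / 3 = $16

$16


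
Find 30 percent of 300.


Convert percentage to decimal:
30% = 0.3
Multiply:
300 x 0.3 = 90

90


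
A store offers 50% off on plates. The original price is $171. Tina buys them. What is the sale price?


Calculate the discount amount:
50% of $171 = $85.50
Subtract from original:
$171 - $85.50 = $85.50

$85.50


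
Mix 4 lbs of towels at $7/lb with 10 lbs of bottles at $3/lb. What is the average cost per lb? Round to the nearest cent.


Cost of towels:
4 x $7 = $28
Cost of bottles:
10 x $3 = $30
Total cost: $28 + $30 = $58
Total weight: 14 lbs
Average: $58 / 14 = $4.1428... ≈ $4.14/lb

$4.14/lb


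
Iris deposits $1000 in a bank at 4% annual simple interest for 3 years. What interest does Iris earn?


Use the formula I = P x R x T / 100
P x R x T = 1000 x 4 x 3 = 12000
I = 12000 / 100 = $120

$120


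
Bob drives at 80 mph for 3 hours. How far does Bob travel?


Use the formula: distance = speed x time
Speed = 80 mph, Time = 3 hours
80 x 3 = 240 miles

240 miles


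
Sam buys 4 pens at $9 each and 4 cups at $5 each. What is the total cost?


Cost of pens:
4 x $9 = $36
Cost of cups:
4 x $5 = $20
Add both:
$36 + $20 = $56

$56


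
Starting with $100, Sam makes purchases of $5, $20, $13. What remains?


Add up expenses:
$5 + $20 + $13 = $38
Subtract from budget:
$100 - $38 = $62

$62


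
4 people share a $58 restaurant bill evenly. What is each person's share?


Total bill: $58
Number of people: 4
Each pays: $58 / 4 = $14.50

$14.50


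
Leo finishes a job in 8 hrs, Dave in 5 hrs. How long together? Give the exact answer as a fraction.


Leo's rate: 1/8 of the job per hour
Dave's rate: 1/5 of the job per hour
Combined rate: 1/8 + 1/5 = 13/40 per hour
Time = 1 / (13/40) = 40/13 hours (≈ 3.08 hours)

40/13 hours


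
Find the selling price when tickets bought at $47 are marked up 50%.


Calculate the markup amount:
50% of $47 = $23.50
Add to cost:
$47 + $23.50 = $70.50

$70.50


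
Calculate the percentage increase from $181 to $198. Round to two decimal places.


Find the absolute change:
|198 - 181| = 17
Divide by original and multiply by 100:
17 / 181 x 100 = 9.3922...% ≈ 9.39%

9.39%


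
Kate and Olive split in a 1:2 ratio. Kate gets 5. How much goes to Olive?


Find the multiplier:
5 / 1 = 5
Apply to Olive's share:
2 x 5 = 10

10


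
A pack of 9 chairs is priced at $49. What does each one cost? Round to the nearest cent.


Total cost: $49
Number of items: 9
Unit price: $49 / 9 = $5.4444... ≈ $5.44

$5.44


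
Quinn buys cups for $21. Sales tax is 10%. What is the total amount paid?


Calculate the tax:
10% of $21 = $2.10
Add tax to price:
$21 + $2.10 = $23.10

$23.10


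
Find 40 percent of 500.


Convert percentage to decimal:
40% = 0.4
Multiply:
500 x 0.4 = 200

200


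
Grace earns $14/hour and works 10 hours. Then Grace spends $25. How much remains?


Calculate earnings:
10 x $14 = $140
Subtract spending:
$140 - $25 = $115

$115


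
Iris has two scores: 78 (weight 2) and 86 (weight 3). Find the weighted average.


Weighted sum:
2 x 78 + 3 x 86 = 414
Total weight:
2 + 3 = 5
Weighted average:
414 / 5 = 82.8

82.8


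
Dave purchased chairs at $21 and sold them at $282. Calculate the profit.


Selling price = $282
Cost price = $21
Profit = selling price - cost price:
Profit = $282 - $21 = $261

$261


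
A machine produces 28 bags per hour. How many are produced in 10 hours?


Production rate: 28 bags per hour
Time: 10 hours
Total: 28 x 10 = 280 bags

280 bags


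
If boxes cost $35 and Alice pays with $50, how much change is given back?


Start with the amount paid:
$50
Subtract the price:
$50 - $35 = $15

$15


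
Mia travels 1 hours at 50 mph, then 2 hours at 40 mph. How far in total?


Leg 1 distance:
50 x 1 = 50 miles
Leg 2 distance:
40 x 2 = 80 miles
Total distance:
50 + 80 = 130 miles

130 miles


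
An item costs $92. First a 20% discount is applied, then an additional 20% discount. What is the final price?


First discount:
20% of $92 = $18.40
Price after first discount:
$92 - $18.40 = $73.60
Second discount:
20% of $73.60 = $14.72
Final price:
$73.60 - $14.72 = $58.88

$58.88


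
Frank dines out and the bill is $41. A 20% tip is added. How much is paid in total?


Calculate the tip:
20% of $41 = $8.20
Add tip to meal cost:
$41 + $8.20 = $49.20

$49.20


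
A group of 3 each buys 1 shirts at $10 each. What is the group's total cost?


Cost per person:
1 x $10 = $10
Group total:
3 x $10 = $30

$30


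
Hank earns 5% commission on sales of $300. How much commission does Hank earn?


Convert rate to decimal:
5% = 0.05
Multiply by sales:
$300 x 0.05 = $15

$15


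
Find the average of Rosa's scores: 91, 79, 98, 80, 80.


Add the scores:
91 + 79 + 98 + 80 + 80 = 428
Divide by the number of tests:
428 / 5 = 85.6

85.6


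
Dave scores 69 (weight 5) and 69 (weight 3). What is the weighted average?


Weighted sum:
5 x 69 + 3 x 69 = 552
Total weight:
5 + 3 = 8
Weighted average:
552 / 8 = 69

69


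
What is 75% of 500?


Convert percentage to decimal:
75% = 0.75
Multiply:
500 x 0.75 = 375

375


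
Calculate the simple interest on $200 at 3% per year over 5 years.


Use the formula I = P x R x T / 100
P x R x T = 200 x 3 x 5 = 3000
I = 3000 / 100 = $30

$30


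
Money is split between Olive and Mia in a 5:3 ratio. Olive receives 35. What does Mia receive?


Find the multiplier:
35 / 5 = 7
Apply to Mia's share:
3 x 7 = 21

21


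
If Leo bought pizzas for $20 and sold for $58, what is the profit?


Selling price = $58
Cost price = $20
Profit = selling price - cost price:
Profit = $58 - $20 = $38

$38


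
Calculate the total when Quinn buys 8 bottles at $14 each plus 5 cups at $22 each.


Cost of bottles:
8 x $14 = $112
Cost of cups:
5 x $22 = $110
Add both:
$112 + $110 = $222

$222


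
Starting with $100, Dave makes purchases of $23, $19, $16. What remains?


Add up expenses:
$23 + $19 + $16 = $58
Subtract from budget:
$100 - $58 = $42

$42


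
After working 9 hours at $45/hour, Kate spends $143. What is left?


Calculate earnings:
9 x $45 = $405
Subtract spending:
$405 - $143 = $262

$262


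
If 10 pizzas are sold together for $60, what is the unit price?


Total cost: $60
Number of items: 10
Unit price: $60 / 10 = $6

$6


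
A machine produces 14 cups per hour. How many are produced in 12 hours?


Production rate: 14 cups per hour
Time: 12 hours
Total: 14 x 12 = 168 cups

168 cups


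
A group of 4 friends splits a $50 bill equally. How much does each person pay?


Total bill: $50
Number of people: 4
Each pays: $50 / 4 = $12.50

$12.50


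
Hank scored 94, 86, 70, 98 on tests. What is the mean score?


Add the scores:
94 + 86 + 70 + 98 = 348
Divide by the number of tests:
348 / 4 = 87

87


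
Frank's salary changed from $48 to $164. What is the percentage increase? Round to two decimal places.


Find the absolute change:
|164 - 48| = 116
Divide by original and multiply by 100:
116 / 48 x 100 = 241.6666...% ≈ 241.67%

241.67%


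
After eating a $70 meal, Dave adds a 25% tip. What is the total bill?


Calculate the tip:
25% of $70 = $17.50
Add tip to meal cost:
$70 + $17.50 = $87.50

$87.50


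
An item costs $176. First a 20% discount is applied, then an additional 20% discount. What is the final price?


First discount:
20% of $176 = $35.20
Price after first discount:
$176 - $35.20 = $140.80
Second discount:
20% of $140.80 = $28.16
Final price:
$140.80 - $28.16 = $112.64

$112.64


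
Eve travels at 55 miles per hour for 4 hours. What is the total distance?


Use the formula: distance = speed x time
Speed = 55 mph, Time = 4 hours
55 x 4 = 220 miles

220 miles


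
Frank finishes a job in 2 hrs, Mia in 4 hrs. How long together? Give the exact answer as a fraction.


Frank's rate: 1/2 of the job per hour
Mia's rate: 1/4 of the job per hour
Combined rate: 1/2 + 1/4 = 3/4 per hour
Time = 1 / (3/4) = 4/3 hours (≈ 1.33 hours)

4/3 hours


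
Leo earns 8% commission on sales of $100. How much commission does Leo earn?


Convert rate to decimal:
8% = 0.08
Multiply by sales:
$100 x 0.08 = $8

$8


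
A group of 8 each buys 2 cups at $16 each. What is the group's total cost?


Cost per person:
2 x $16 = $32
Group total:
8 x $32 = $256

$256


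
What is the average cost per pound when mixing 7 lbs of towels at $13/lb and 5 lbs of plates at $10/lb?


Cost of towels:
7 x $13 = $91
Cost of plates:
5 x $10 = $50
Total cost: $91 + $50 = $141
Total weight: 12 lbs
Average: $141 / 12 = $11.75/lb

$11.75/lb


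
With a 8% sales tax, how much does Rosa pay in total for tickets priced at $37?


Calculate the tax:
8% of $37 = $2.96
Add tax to price:
$37 + $2.96 = $39.96

$39.96


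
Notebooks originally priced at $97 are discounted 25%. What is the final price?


Calculate the discount amount:
25% of $97 = $24.25
Subtract from original:
$97 - $24.25 = $72.75

$72.75


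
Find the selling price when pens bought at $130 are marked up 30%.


Calculate the markup amount:
30% of $130 = $39
Add to cost:
$130 + $39 = $169

$169


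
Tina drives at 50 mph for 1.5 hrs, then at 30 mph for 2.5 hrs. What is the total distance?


Leg 1 distance:
50 x 1.5 = 75 miles
Leg 2 distance:
30 x 2.5 = 75 miles
Total distance:
75 + 75 = 150 miles

150 miles


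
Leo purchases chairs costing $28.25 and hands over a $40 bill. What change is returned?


Start with the amount paid:
$40
Subtract the price:
$40 - $28.25 = $11.75

$11.75


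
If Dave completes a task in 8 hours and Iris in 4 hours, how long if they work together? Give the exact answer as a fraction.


Dave's rate: 1/8 of the job per hour
Iris's rate: 1/4 of the job per hour
Combined rate: 1/8 + 1/4 = 3/8 per hour
Time = 1 / (3/8) = 8/3 hours (≈ 2.67 hours)

8/3 hours


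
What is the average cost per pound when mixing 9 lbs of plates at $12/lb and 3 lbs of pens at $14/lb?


Cost of plates:
9 x $12 = $108
Cost of pens:
3 x $14 = $42
Total cost: $108 + $42 = $150
Total weight: 12 lbs
Average: $150 / 12 = $12.50/lb

$12.50/lb


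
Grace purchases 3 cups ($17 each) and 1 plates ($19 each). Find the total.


Cost of cups:
3 x $17 = $51
Cost of plates:
1 x $19 = $19
Add both:
$51 + $19 = $70

$70


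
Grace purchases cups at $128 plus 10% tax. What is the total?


Calculate the tax:
10% of $128 = $12.80
Add tax to price:
$128 + $12.80 = $140.80

$140.80


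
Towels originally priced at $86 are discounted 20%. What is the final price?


Calculate the discount amount:
20% of $86 = $17.20
Subtract from original:
$86 - $17.20 = $68.80

$68.80


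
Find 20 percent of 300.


Convert percentage to decimal:
20% = 0.2
Multiply:
300 x 0.2 = 60

60


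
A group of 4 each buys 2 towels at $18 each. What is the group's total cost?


Cost per person:
2 x $18 = $36
Group total:
4 x $36 = $144

$144


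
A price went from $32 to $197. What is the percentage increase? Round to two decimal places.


Find the absolute change:
|197 - 32| = 165
Divide by original and multiply by 100:
165 / 32 x 100 = 515.625% ≈ 515.63%

515.63%


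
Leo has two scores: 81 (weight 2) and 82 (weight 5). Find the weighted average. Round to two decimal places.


Weighted sum:
2 x 81 + 5 x 82 = 572
Total weight:
2 + 5 = 7
Weighted average:
572 / 7 = 81.7142... ≈ 81.71

81.71


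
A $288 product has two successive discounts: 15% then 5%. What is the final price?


First discount:
15% of $288 = $43.20
Price after first discount:
$288 - $43.20 = $244.80
Second discount:
5% of $244.80 = $12.24
Final price:
$244.80 - $12.24 = $232.56

$232.56


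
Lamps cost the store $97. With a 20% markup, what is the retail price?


Calculate the markup amount:
20% of $97 = $19.40
Add to cost:
$97 + $19.40 = $116.40

$116.40


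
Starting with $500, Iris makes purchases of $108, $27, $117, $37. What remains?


Add up expenses:
$108 + $27 + $117 + $37 = $289
Subtract from budget:
$500 - $289 = $211

$211


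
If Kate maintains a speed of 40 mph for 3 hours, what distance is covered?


Use the formula: distance = speed x time
Speed = 40 mph, Time = 3 hours
40 x 3 = 120 miles

120 miles


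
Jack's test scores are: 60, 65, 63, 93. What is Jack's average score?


Add the scores:
60 + 65 + 63 + 93 = 281
Divide by the number of tests:
281 / 4 = 70.25

70.25


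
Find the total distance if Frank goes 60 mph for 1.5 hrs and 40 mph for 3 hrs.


Leg 1 distance:
60 x 1.5 = 90 miles
Leg 2 distance:
40 x 3 = 120 miles
Total distance:
90 + 120 = 210 miles

210 miles


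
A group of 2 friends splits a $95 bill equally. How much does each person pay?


Total bill: $95
Number of people: 2
Each pays: $95 / 2 = $47.50

$47.50


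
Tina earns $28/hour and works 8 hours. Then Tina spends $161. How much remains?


Calculate earnings:
8 x $28 = $224
Subtract spending:
$224 - $161 = $63

$63


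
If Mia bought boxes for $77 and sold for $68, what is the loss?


Selling price = $68
Cost price = $77
Loss = cost price - selling price:
Loss = $77 - $68 = $9

$9


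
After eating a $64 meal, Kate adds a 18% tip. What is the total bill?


Calculate the tip:
18% of $64 = $11.52
Add tip to meal cost:
$64 + $11.52 = $75.52

$75.52


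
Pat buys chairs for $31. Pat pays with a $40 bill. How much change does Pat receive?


Start with the amount paid:
$40
Subtract the price:
$40 - $31 = $9

$9


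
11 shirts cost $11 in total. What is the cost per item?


Total cost: $11
Number of items: 11
Unit price: $11 / 11 = $1

$1


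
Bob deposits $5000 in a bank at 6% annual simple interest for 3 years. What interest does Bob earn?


Use the formula I = P x R x T / 100
P x R x T = 5000 x 6 x 3 = 90000
I = 90000 / 100 = $900

$900


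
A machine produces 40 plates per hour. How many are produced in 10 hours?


Production rate: 40 plates per hour
Time: 10 hours
Total: 40 x 10 = 400 plates

400 plates


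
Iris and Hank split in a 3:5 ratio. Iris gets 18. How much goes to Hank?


Find the multiplier:
18 / 3 = 6
Apply to Hank's share:
5 x 6 = 30

30


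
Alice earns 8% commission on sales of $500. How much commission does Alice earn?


Convert rate to decimal:
8% = 0.08
Multiply by sales:
$500 x 0.08 = $40

$40


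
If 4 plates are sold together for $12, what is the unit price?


Total cost: $12
Number of items: 4
Unit price: $12 / 4 = $3

$3


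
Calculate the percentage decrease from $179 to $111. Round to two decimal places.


Find the absolute change:
|111 - 179| = 68
Divide by original and multiply by 100:
68 / 179 x 100 = 37.9888...% ≈ 37.99%

37.99%


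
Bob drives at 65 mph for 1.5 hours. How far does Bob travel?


Use the formula: distance = speed x time
Speed = 65 mph, Time = 1.5 hours
65 x 1.5 = 97.5 miles

97.5 miles


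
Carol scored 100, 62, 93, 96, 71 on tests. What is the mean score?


Add the scores:
100 + 62 + 93 + 96 + 71 = 422
Divide by the number of tests:
422 / 5 = 84.4

84.4


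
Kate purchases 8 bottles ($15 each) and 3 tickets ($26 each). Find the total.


Cost of bottles:
8 x $15 = $120
Cost of tickets:
3 x $26 = $78
Add both:
$120 + $78 = $198

$198


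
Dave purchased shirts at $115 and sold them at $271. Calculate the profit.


Selling price = $271
Cost price = $115
Profit = selling price - cost price:
Profit = $271 - $115 = $156

$156


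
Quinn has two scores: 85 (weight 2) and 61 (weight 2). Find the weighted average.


Weighted sum:
2 x 85 + 2 x 61 = 292
Total weight:
2 + 2 = 4
Weighted average:
292 / 4 = 73

73


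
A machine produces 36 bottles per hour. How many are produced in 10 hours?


Production rate: 36 bottles per hour
Time: 10 hours
Total: 36 x 10 = 360 bottles

360 bottles


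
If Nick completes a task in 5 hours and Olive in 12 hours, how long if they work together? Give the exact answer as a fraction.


Nick's rate: 1/5 of the job per hour
Olive's rate: 1/12 of the job per hour
Combined rate: 1/5 + 1/12 = 17/60 per hour
Time = 1 / (17/60) = 60/17 hours (≈ 3.53 hours)

60/17 hours


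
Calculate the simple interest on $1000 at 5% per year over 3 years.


Use the formula I = P x R x T / 100
P x R x T = 1000 x 5 x 3 = 15000
I = 15000 / 100 = $150

$150


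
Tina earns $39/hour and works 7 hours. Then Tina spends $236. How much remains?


Calculate earnings:
7 x $39 = $273
Subtract spending:
$273 - $236 = $37

$37


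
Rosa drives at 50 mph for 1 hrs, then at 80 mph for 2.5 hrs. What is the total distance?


Leg 1 distance:
50 x 1 = 50 miles
Leg 2 distance:
80 x 2.5 = 200 miles
Total distance:
50 + 200 = 250 miles

250 miles


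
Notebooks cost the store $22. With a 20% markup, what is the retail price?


Calculate the markup amount:
20% of $22 = $4.40
Add to cost:
$22 + $4.40 = $26.40

$26.40


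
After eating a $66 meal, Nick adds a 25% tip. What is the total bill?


Calculate the tip:
25% of $66 = $16.50
Add tip to meal cost:
$66 + $16.50 = $82.50

$82.50


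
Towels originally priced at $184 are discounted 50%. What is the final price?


Calculate the discount amount:
50% of $184 = $92
Subtract from original:
$184 - $92 = $92

$92


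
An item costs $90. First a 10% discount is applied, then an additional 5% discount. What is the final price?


First discount:
10% of $90 = $9
Price after first discount:
$90 - $9 = $81
Second discount:
5% of $81 = $4.05
Final price:
$81 - $4.05 = $76.95

$76.95


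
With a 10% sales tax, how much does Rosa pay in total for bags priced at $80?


Calculate the tax:
10% of $80 = $8
Add tax to price:
$80 + $8 = $88

$88


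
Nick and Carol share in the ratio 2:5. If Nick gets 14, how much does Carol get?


Find the multiplier:
14 / 2 = 7
Apply to Carol's share:
5 x 7 = 35

35


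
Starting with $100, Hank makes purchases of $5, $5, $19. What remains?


Add up expenses:
$5 + $5 + $19 = $29
Subtract from budget:
$100 - $29 = $71

$71


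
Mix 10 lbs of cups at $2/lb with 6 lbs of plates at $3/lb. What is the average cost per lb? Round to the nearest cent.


Cost of cups:
10 x $2 = $20
Cost of plates:
6 x $3 = $18
Total cost: $20 + $18 = $38
Total weight: 16 lbs
Average: $38 / 16 = $2.375 ≈ $2.38/lb

$2.38/lb


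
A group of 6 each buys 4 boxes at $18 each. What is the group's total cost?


Cost per person:
4 x $18 = $72
Group total:
6 x $72 = $432

$432


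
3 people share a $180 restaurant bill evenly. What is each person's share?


Total bill: $180
Number of people: 3
Each pays: $180 / 3 = $60

$60


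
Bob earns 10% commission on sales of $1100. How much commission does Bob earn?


Convert rate to decimal:
10% = 0.1
Multiply by sales:
$1100 x 0.1 = $110

$110


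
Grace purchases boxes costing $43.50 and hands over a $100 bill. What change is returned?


Start with the amount paid:
$100
Subtract the price:
$100 - $43.50 = $56.50

$56.50


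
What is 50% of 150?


Convert percentage to decimal:
50% = 0.5
Multiply:
150 x 0.5 = 75

75


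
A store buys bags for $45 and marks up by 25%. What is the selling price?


Calculate the markup amount:
25% of $45 = $11.25
Add to cost:
$45 + $11.25 = $56.25

$56.25


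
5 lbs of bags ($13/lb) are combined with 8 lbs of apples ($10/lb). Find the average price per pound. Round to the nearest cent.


Cost of bags:
5 x $13 = $65
Cost of apples:
8 x $10 = $80
Total cost: $65 + $80 = $145
Total weight: 13 lbs
Average: $145 / 13 = $11.1538... ≈ $11.15/lb

$11.15/lb


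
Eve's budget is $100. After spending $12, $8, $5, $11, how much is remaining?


Add up expenses:
$12 + $8 + $5 + $11 = $36
Subtract from budget:
$100 - $36 = $64

$64


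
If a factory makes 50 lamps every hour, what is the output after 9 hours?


Production rate: 50 lamps per hour
Time: 9 hours
Total: 50 x 9 = 450 lamps

450 lamps


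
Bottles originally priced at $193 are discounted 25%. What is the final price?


Calculate the discount amount:
25% of $193 = $48.25
Subtract from original:
$193 - $48.25 = $144.75

$144.75


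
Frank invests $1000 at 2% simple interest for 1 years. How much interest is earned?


Use the formula I = P x R x T / 100
P x R x T = 1000 x 2 x 1 = 2000
I = 2000 / 100 = $20

$20


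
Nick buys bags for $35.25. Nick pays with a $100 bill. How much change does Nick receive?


Start with the amount paid:
$100
Subtract the price:
$100 - $35.25 = $64.75

$64.75


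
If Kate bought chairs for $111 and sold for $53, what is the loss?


Selling price = $53
Cost price = $111
Loss = cost price - selling price:
Loss = $111 - $53 = $58

$58


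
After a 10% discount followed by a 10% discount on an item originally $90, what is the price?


First discount:
10% of $90 = $9
Price after first discount:
$90 - $9 = $81
Second discount:
10% of $81 = $8.10
Final price:
$81 - $8.10 = $72.90

$72.90


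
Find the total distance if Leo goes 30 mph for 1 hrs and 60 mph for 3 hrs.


Leg 1 distance:
30 x 1 = 30 miles
Leg 2 distance:
60 x 3 = 180 miles
Total distance:
30 + 180 = 210 miles

210 miles


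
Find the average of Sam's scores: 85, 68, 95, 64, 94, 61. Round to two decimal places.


Add the scores:
85 + 68 + 95 + 64 + 94 + 61 = 467
Divide by the number of tests:
467 / 6 = 77.8333... ≈ 77.83

77.83


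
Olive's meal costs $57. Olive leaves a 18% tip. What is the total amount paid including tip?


Calculate the tip:
18% of $57 = $10.26
Add tip to meal cost:
$57 + $10.26 = $67.26

$67.26


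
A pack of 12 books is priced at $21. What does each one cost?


Total cost: $21
Number of items: 12
Unit price: $21 / 12 = $1.75

$1.75


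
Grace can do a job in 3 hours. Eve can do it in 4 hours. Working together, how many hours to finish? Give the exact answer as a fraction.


Grace's rate: 1/3 of the job per hour
Eve's rate: 1/4 of the job per hour
Combined rate: 1/3 + 1/4 = 7/12 per hour
Time = 1 / (7/12) = 12/7 hours (≈ 1.71 hours)

12/7 hours


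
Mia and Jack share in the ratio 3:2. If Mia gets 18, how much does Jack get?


Find the multiplier:
18 / 3 = 6
Apply to Jack's share:
2 x 6 = 12

12


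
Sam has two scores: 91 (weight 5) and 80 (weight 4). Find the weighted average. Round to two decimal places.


Weighted sum:
5 x 91 + 4 x 80 = 775
Total weight:
5 + 4 = 9
Weighted average:
775 / 9 = 86.1111... ≈ 86.11

86.11


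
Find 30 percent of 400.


Convert percentage to decimal:
30% = 0.3
Multiply:
400 x 0.3 = 120

120


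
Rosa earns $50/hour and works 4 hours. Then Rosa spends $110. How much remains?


Calculate earnings:
4 x $50 = $200
Subtract spending:
$200 - $110 = $90

$90


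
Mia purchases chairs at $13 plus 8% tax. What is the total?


Calculate the tax:
8% of $13 = $1.04
Add tax to price:
$13 + $1.04 = $14.04

$14.04


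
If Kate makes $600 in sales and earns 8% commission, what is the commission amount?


Convert rate to decimal:
8% = 0.08
Multiply by sales:
$600 x 0.08 = $48

$48


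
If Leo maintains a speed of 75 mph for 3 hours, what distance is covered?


Use the formula: distance = speed x time
Speed = 75 mph, Time = 3 hours
75 x 3 = 225 miles

225 miles


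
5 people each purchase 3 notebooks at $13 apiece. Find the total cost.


Cost per person:
3 x $13 = $39
Group total:
5 x $39 = $195

$195


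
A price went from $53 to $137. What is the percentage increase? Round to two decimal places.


Find the absolute change:
|137 - 53| = 84
Divide by original and multiply by 100:
84 / 53 x 100 = 158.4905...% ≈ 158.49%

158.49%


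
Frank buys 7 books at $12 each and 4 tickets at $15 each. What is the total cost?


Cost of books:
7 x $12 = $84
Cost of tickets:
4 x $15 = $60
Add both:
$84 + $60 = $144

$144


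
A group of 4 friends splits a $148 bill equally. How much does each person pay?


Total bill: $148
Number of people: 4
Each pays: $148 / 4 = $37

$37


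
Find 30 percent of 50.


Convert percentage to decimal:
30% = 0.3
Multiply:
50 x 0.3 = 15

15


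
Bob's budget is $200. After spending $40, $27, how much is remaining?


Add up expenses:
$40 + $27 = $67
Subtract from budget:
$200 - $67 = $133

$133


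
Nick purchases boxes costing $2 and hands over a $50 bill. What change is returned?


Start with the amount paid:
$50
Subtract the price:
$50 - $2 = $48

$48


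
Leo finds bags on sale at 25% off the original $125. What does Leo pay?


Calculate the discount amount:
25% of $125 = $31.25
Subtract from original:
$125 - $31.25 = $93.75

$93.75


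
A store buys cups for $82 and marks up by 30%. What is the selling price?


Calculate the markup amount:
30% of $82 = $24.60
Add to cost:
$82 + $24.60 = $106.60

$106.60


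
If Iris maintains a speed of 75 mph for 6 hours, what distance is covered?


Use the formula: distance = speed x time
Speed = 75 mph, Time = 6 hours
75 x 6 = 450 miles

450 miles


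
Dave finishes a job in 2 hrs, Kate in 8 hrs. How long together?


Dave's rate: 1/2 of the job per hour
Kate's rate: 1/8 of the job per hour
Combined rate: 1/2 + 1/8 = 5/8 per hour
Time = 1 / (5/8) = 8/5 = 1.6 hours

1.6 hours


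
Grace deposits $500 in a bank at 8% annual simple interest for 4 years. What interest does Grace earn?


Use the formula I = P x R x T / 100
P x R x T = 500 x 8 x 4 = 16000
I = 16000 / 100 = $160

$160


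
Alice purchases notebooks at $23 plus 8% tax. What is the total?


Calculate the tax:
8% of $23 = $1.84
Add tax to price:
$23 + $1.84 = $24.84

$24.84


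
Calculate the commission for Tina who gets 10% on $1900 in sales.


Convert rate to decimal:
10% = 0.1
Multiply by sales:
$1900 x 0.1 = $190

$190


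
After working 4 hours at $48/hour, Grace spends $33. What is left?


Calculate earnings:
4 x $48 = $192
Subtract spending:
$192 - $33 = $159

$159


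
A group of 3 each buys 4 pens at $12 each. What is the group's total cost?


Cost per person:
4 x $12 = $48
Group total:
3 x $48 = $144

$144


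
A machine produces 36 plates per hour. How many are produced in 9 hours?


Production rate: 36 plates per hour
Time: 9 hours
Total: 36 x 9 = 324 plates

324 plates


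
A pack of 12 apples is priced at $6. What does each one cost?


Total cost: $6
Number of items: 12
Unit price: $6 / 12 = $0.50

$0.50


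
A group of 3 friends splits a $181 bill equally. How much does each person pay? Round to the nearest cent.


Total bill: $181
Number of people: 3
Each pays: $181 / 3 = $60.3333... ≈ $60.33

$60.33


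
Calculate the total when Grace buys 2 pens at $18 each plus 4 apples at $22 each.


Cost of pens:
2 x $18 = $36
Cost of apples:
4 x $22 = $88
Add both:
$36 + $88 = $124

$124


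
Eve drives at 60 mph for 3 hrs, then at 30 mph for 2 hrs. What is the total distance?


Leg 1 distance:
60 x 3 = 180 miles
Leg 2 distance:
30 x 2 = 60 miles
Total distance:
180 + 60 = 240 miles

240 miles


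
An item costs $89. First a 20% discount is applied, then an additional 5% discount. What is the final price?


First discount:
20% of $89 = $17.80
Price after first discount:
$89 - $17.80 = $71.20
Second discount:
5% of $71.20 = $3.56
Final price:
$71.20 - $3.56 = $67.64

$67.64


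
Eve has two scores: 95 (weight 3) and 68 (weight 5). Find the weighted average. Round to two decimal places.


Weighted sum:
3 x 95 + 5 x 68 = 625
Total weight:
3 + 5 = 8
Weighted average:
625 / 8 = 78.125 ≈ 78.13

78.13


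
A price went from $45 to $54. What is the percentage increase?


Find the absolute change:
|54 - 45| = 9
Divide by original and multiply by 100:
9 / 45 x 100 = 20%

20%


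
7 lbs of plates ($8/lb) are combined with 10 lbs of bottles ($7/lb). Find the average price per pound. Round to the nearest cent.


Cost of plates:
7 x $8 = $56
Cost of bottles:
10 x $7 = $70
Total cost: $56 + $70 = $126
Total weight: 17 lbs
Average: $126 / 17 = $7.4117... ≈ $7.41/lb

$7.41/lb


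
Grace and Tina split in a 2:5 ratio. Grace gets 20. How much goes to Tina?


Find the multiplier:
20 / 2 = 10
Apply to Tina's share:
5 x 10 = 50

50


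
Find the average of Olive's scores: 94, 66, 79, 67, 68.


Add the scores:
94 + 66 + 79 + 67 + 68 = 374
Divide by the number of tests:
374 / 5 = 74.8

74.8


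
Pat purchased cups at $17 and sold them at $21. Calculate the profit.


Selling price = $21
Cost price = $17
Profit = selling price - cost price:
Profit = $21 - $17 = $4

$4


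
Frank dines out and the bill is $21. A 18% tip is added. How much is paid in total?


Calculate the tip:
18% of $21 = $3.78
Add tip to meal cost:
$21 + $3.78 = $24.78

$24.78


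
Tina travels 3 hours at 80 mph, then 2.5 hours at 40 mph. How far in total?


Leg 1 distance:
80 x 3 = 240 miles
Leg 2 distance:
40 x 2.5 = 100 miles
Total distance:
240 + 100 = 340 miles

340 miles


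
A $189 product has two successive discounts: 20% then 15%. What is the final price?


First discount:
20% of $189 = $37.80
Price after first discount:
$189 - $37.80 = $151.20
Second discount:
15% of $151.20 = $22.68
Final price:
$151.20 - $22.68 = $128.52

$128.52


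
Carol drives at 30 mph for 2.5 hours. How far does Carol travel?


Use the formula: distance = speed x time
Speed = 30 mph, Time = 2.5 hours
30 x 2.5 = 75 miles

75 miles


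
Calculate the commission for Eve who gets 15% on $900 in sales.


Convert rate to decimal:
15% = 0.15
Multiply by sales:
$900 x 0.15 = $135

$135


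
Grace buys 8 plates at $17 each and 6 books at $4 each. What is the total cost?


Cost of plates:
8 x $17 = $136
Cost of books:
6 x $4 = $24
Add both:
$136 + $24 = $160

$160
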